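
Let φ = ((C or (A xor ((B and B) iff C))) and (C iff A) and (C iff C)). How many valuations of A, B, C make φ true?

3

A  B  C  |  φ
F  F  F  |  T
F  F  T  |  F
F  T  F  |  F
F  T  T  |  F
T  F  F  |  F
T  F  T  |  T
T  T  F  |  F
T  T  T  |  T
The formula is true on 3 of the 8 rows.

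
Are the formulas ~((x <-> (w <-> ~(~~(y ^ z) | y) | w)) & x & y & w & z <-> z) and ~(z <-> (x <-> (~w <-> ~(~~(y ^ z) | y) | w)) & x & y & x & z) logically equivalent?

not equivalent

x | y | z | w || φ | ψ
T | T | T | T || F | T
T | T | T | F || T | T
T | T | F | T || F | F
T | T | F | F || F | F
T | F | T | T || T | T
T | F | T | F || T | T
T | F | F | T || F | F
T | F | F | F || F | F
F | T | T | T || T | T
F | T | T | F || T | T
F | T | F | T || F | F
F | T | F | F || F | F
F | F | T | T || T | T
F | F | T | F || T | T
F | F | F | T || F | F
F | F | F | F || F | F
The columns differ at x=T, y=T, z=T, w=T (φ=F, ψ=T), so they are not equivalent.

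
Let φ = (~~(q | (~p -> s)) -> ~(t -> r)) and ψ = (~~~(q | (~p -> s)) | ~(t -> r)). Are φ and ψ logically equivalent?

  p      q      r      s      t    |    φ      ψ  
False  False  False  False  False  |   True   True
False  False  False  False   True  |   True   True
False  False  False   True  False  |  False  False
False  False  False   True   True  |   True   True
False  False   True  False  False  |   True   True
False  False   True  False   True  |   True   True
False  False   True   True  False  |  False  False
False  False   True   True   True  |  False  False
False   True  False  False  False  |  False  False
False   True  False  False   True  |   True   True
False   True  False   True  False  |  False  False
False   True  False   True   True  |   True   True
False   True   True  False  False  |  False  False
False   True   True  False   True  |  False  False
False   True   True   True  False  |  False  False
False   True   True   True   True  |  False  False
 True  False  False  False  False  |  False  False
 True  False  False  False   True  |   True   True
 True  False  False   True  False  |  False  False
 True  False  False   True   True  |   True   True
 True  False   True  False  False  |  False  False
 True  False   True  False   True  |  False  False
 True  False   True   True  False  |  False  False
 True  False   True   True   True  |  False  False
 True   True  False  False  False  |  False  False
 True   True  False  False   True  |   True   True
 True   True  False   True  False  |  False  False
 True   True  False   True   True  |   True   True
 True   True   True  False  False  |  False  False
 True   True   True  False   True  |  False  False
 True   True   True   True  False  |  False  False
 True   True   True   True   True  |  False  False
The columns for φ and ψ agree on every row, so they are logically equivalent.

equivalent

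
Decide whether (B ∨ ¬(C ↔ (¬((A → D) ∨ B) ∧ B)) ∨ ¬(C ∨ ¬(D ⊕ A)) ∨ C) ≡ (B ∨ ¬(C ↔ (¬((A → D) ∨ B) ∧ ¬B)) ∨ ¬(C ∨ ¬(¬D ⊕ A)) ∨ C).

A | B | C | D | φ | ψ
- | - | - | - | - | -
F | F | F | F | F | T
F | F | F | T | T | F
F | F | T | F | T | T
F | F | T | T | T | T
F | T | F | F | T | T
F | T | F | T | T | T
F | T | T | F | T | T
F | T | T | T | T | T
T | F | F | F | T | T
T | F | F | T | F | T
T | F | T | F | T | T
T | F | T | T | T | T
T | T | F | F | T | T
T | T | F | T | T | T
T | T | T | F | T | T
T | T | T | T | T | T
The columns differ at A=F, B=F, C=F, D=F (φ=F, ψ=T), so they are not equivalent.

not equivalent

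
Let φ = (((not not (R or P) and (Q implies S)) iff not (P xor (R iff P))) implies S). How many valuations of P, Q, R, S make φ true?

11

P | Q | R | S || φ
1 | 1 | 1 | 1 || 1
1 | 1 | 1 | 0 || 1
1 | 1 | 0 | 1 || 1
1 | 1 | 0 | 0 || 0
1 | 0 | 1 | 1 || 1
1 | 0 | 1 | 0 || 0
1 | 0 | 0 | 1 || 1
1 | 0 | 0 | 0 || 1
0 | 1 | 1 | 1 || 1
0 | 1 | 1 | 0 || 1
0 | 1 | 0 | 1 || 1
0 | 1 | 0 | 0 || 0
0 | 0 | 1 | 1 || 1
0 | 0 | 1 | 0 || 0
0 | 0 | 0 | 1 || 1
0 | 0 | 0 | 0 || 0
The formula is true on 11 of the 16 rows.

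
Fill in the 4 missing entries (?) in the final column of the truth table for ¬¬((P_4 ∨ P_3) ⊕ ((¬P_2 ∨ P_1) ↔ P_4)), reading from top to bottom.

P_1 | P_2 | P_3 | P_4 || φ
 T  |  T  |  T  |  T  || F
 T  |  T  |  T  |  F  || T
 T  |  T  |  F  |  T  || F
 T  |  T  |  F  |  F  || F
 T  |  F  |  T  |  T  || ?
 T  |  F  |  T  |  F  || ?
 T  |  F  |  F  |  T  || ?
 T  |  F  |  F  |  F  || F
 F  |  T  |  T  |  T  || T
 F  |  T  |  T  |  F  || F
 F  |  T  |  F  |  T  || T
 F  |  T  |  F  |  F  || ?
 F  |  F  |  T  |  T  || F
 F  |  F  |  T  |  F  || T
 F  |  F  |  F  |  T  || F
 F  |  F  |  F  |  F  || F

Row P_1=T, P_2=F, P_3=T, P_4=T: ((P_4 ∨ P_3) ⊕ ((¬P_2 ∨ P_1) ↔ P_4)) = F, ¬((P_4 ∨ P_3) ⊕ ((¬P_2 ∨ P_1) ↔ P_4)) = T, so the formula = F.
Row P_1=T, P_2=F, P_3=T, P_4=F: ((P_4 ∨ P_3) ⊕ ((¬P_2 ∨ P_1) ↔ P_4)) = T, ¬((P_4 ∨ P_3) ⊕ ((¬P_2 ∨ P_1) ↔ P_4)) = F, so the formula = T.
Row P_1=T, P_2=F, P_3=F, P_4=T: ((P_4 ∨ P_3) ⊕ ((¬P_2 ∨ P_1) ↔ P_4)) = F, ¬((P_4 ∨ P_3) ⊕ ((¬P_2 ∨ P_1) ↔ P_4)) = T, so the formula = F.
Row P_1=F, P_2=T, P_3=F, P_4=F: ((P_4 ∨ P_3) ⊕ ((¬P_2 ∨ P_1) ↔ P_4)) = T, ¬((P_4 ∨ P_3) ⊕ ((¬P_2 ∨ P_1) ↔ P_4)) = F, so the formula = T.

F, T, F, T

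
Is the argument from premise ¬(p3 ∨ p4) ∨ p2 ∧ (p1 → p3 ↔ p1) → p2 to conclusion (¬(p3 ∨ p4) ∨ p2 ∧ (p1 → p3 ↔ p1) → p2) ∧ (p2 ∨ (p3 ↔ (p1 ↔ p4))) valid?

no

p1 | p2 | p3 | p4 | φ | ψ
-- | -- | -- | -- | - | -
F  | F  | F  | F  | F | F
F  | F  | F  | T  | T | T
F  | F  | T  | F  | T | T
F  | F  | T  | T  | T | F
F  | T  | F  | F  | T | T
F  | T  | F  | T  | T | T
F  | T  | T  | F  | T | T
F  | T  | T  | T  | T | T
T  | F  | F  | F  | F | F
T  | F  | F  | T  | T | F
T  | F  | T  | F  | T | F
T  | F  | T  | T  | T | T
T  | T  | F  | F  | T | T
T  | T  | F  | T  | T | T
T  | T  | T  | F  | T | T
T  | T  | T  | T  | T | T
At p1=F, p2=F, p3=T, p4=T we have φ true but ψ false, so φ does not entail ψ.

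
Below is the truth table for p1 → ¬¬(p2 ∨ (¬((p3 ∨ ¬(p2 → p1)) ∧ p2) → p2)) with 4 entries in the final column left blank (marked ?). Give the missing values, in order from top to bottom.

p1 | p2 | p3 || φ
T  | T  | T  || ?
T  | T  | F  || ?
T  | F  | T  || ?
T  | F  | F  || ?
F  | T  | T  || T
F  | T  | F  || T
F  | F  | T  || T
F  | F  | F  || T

Row p1=T, p2=T, p3=T: ¬¬(p2 ∨ (¬((p3 ∨ ¬(p2 → p1)) ∧ p2) → p2)) = T, so the formula = T.
Row p1=T, p2=T, p3=F: ¬¬(p2 ∨ (¬((p3 ∨ ¬(p2 → p1)) ∧ p2) → p2)) = T, so the formula = T.
Row p1=T, p2=F, p3=T: ¬¬(p2 ∨ (¬((p3 ∨ ¬(p2 → p1)) ∧ p2) → p2)) = F, so the formula = F.
Row p1=T, p2=F, p3=F: ¬¬(p2 ∨ (¬((p3 ∨ ¬(p2 → p1)) ∧ p2) → p2)) = F, so the formula = F.

T, T, F, F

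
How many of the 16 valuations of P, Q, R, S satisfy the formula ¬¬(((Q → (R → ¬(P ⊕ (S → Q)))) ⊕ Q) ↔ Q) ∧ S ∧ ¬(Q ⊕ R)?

P  Q  R  S  |  (S → Q)  (P ⊕ (S → Q))  ¬(P ⊕ (S → Q))  (R → ¬(P ⊕ (S → Q)))  (Q → (R → ¬(P ⊕ (S → Q))))  (Q ⊕ R)  ¬(Q ⊕ R)  (S ∧ ¬(Q ⊕ R))  φ
1  1  1  1  |     1           0              1                  1                        1                  0        1            1         0
1  1  1  0  |     1           0              1                  1                        1                  0        1            0         0
1  1  0  1  |     1           0              1                  1                        1                  1        0            0         0
1  1  0  0  |     1           0              1                  1                        1                  1        0            0         0
1  0  1  1  |     0           1              0                  0                        1                  1        0            0         0
1  0  1  0  |     1           0              1                  1                        1                  1        0            0         0
1  0  0  1  |     0           1              0                  1                        1                  0        1            1         0
1  0  0  0  |     1           0              1                  1                        1                  0        1            0         0
0  1  1  1  |     1           1              0                  0                        0                  0        1            1         1
0  1  1  0  |     1           1              0                  0                        0                  0        1            0         0
0  1  0  1  |     1           1              0                  1                        1                  1        0            0         0
0  1  0  0  |     1           1              0                  1                        1                  1        0            0         0
0  0  1  1  |     0           0              1                  1                        1                  1        0            0         0
0  0  1  0  |     1           1              0                  0                        1                  1        0            0         0
0  0  0  1  |     0           0              1                  1                        1                  0        1            1         0
0  0  0  0  |     1           1              0                  1                        1                  0        1            0         0
The formula is true on 1 of the 16 rows.

1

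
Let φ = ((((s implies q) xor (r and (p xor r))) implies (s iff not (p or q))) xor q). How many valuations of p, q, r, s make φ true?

p | q | r | s || (s implies q) | (p xor r) | (r and (p xor r)) | (p or q) | not (p or q) | (s iff not (p or q)) | φ
T | T | T | T ||       T       |     F     |         F         |    T     |      F       |          F           | T
T | T | T | F ||       T       |     F     |         F         |    T     |      F       |          T           | F
T | T | F | T ||       T       |     T     |         F         |    T     |      F       |          F           | T
T | T | F | F ||       T       |     T     |         F         |    T     |      F       |          T           | F
T | F | T | T ||       F       |     F     |         F         |    T     |      F       |          F           | T
T | F | T | F ||       T       |     F     |         F         |    T     |      F       |          T           | T
T | F | F | T ||       F       |     T     |         F         |    T     |      F       |          F           | T
T | F | F | F ||       T       |     T     |         F         |    T     |      F       |          T           | T
F | T | T | T ||       T       |     T     |         T         |    T     |      F       |          F           | F
F | T | T | F ||       T       |     T     |         T         |    T     |      F       |          T           | F
F | T | F | T ||       T       |     F     |         F         |    T     |      F       |          F           | T
F | T | F | F ||       T       |     F     |         F         |    T     |      F       |          T           | F
F | F | T | T ||       F       |     T     |         T         |    F     |      T       |          T           | T
F | F | T | F ||       T       |     T     |         T         |    F     |      T       |          F           | T
F | F | F | T ||       F       |     F     |         F         |    F     |      T       |          T           | T
F | F | F | F ||       T       |     F     |         F         |    F     |      T       |          F           | F
The formula is true on 10 of the 16 rows.

10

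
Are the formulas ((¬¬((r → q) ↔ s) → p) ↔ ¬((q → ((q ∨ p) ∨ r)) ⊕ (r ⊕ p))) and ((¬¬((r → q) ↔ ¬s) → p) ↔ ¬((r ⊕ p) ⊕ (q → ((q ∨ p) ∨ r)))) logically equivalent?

p | q | r | s || φ | ψ
T | T | T | T || F | F
T | T | T | F || F | F
T | T | F | T || T | T
T | T | F | F || T | T
T | F | T | T || F | F
T | F | T | F || F | F
T | F | F | T || T | T
T | F | F | F || T | T
F | T | T | T || F | T
F | T | T | F || T | F
F | T | F | T || T | F
F | T | F | F || F | T
F | F | T | T || T | F
F | F | T | F || F | T
F | F | F | T || T | F
F | F | F | F || F | T
The columns differ at p=F, q=T, r=T, s=T (φ=F, ψ=T), so they are not equivalent.

not equivalent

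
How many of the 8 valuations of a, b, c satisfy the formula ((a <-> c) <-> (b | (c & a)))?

  a      b      c       (a <-> c)  (c & a)  (b | (c & a))  ((a <-> c) <-> (b | (c & a)))
False  False  False        True     False       False                  False            
False  False   True       False     False       False                   True            
False   True  False        True     False        True                   True            
False   True   True       False     False        True                  False            
 True  False  False       False     False       False                   True            
 True  False   True        True      True        True                   True            
 True   True  False       False     False        True                  False            
 True   True   True        True      True        True                   True            
The formula is true on 5 of the 8 rows.

5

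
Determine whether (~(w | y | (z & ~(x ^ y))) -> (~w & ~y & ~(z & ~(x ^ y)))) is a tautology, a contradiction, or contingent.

tautology

x | y | z | w | φ
- | - | - | - | -
1 | 1 | 1 | 1 | 1
1 | 1 | 1 | 0 | 1
1 | 1 | 0 | 1 | 1
1 | 1 | 0 | 0 | 1
1 | 0 | 1 | 1 | 1
1 | 0 | 1 | 0 | 1
1 | 0 | 0 | 1 | 1
1 | 0 | 0 | 0 | 1
0 | 1 | 1 | 1 | 1
0 | 1 | 1 | 0 | 1
0 | 1 | 0 | 1 | 1
0 | 1 | 0 | 0 | 1
0 | 0 | 1 | 1 | 1
0 | 0 | 1 | 0 | 1
0 | 0 | 0 | 1 | 1
0 | 0 | 0 | 0 | 1
Every row is 1, so the formula is a tautology.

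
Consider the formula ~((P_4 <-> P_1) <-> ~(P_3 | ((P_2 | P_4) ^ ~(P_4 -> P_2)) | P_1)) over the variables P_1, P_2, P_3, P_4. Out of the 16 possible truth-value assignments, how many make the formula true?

8

P_1  P_2  P_3  P_4  |  φ
 F    F    F    F   |  F
 F    F    F    T   |  T
 F    F    T    F   |  T
 F    F    T    T   |  F
 F    T    F    F   |  T
 F    T    F    T   |  F
 F    T    T    F   |  T
 F    T    T    T   |  F
 T    F    F    F   |  F
 T    F    F    T   |  T
 T    F    T    F   |  F
 T    F    T    T   |  T
 T    T    F    F   |  F
 T    T    F    T   |  T
 T    T    T    F   |  F
 T    T    T    T   |  T
The formula is true on 8 of the 16 rows.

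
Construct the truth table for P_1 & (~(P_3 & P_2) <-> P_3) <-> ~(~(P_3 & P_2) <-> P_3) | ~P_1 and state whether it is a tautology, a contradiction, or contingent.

P_1  P_2  P_3  |  φ
 1    1    1   |  0
 1    1    0   |  0
 1    0    1   |  0
 1    0    0   |  0
 0    1    1   |  0
 0    1    0   |  0
 0    0    1   |  0
 0    0    0   |  0
Every row is 0, so the formula is a contradiction.

contradiction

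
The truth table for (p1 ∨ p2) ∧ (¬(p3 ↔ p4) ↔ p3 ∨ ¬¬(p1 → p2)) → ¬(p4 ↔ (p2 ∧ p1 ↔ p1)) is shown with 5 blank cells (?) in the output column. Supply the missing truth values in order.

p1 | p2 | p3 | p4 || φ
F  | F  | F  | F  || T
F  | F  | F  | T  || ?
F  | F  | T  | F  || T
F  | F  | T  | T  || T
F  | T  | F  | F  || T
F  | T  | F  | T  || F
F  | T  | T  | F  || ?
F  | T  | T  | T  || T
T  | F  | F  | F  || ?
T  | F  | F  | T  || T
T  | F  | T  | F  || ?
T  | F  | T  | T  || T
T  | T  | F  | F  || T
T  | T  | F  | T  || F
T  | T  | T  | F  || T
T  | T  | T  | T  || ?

Row p1=F, p2=F, p3=F, p4=T: ((p1 ∨ p2) ∧ (¬(p3 ↔ p4) ↔ p3 ∨ ¬¬(p1 → p2))) = F, ¬(p4 ↔ (p2 ∧ p1 ↔ p1)) = F, so the formula = T.
Row p1=F, p2=T, p3=T, p4=F: ((p1 ∨ p2) ∧ (¬(p3 ↔ p4) ↔ p3 ∨ ¬¬(p1 → p2))) = T, ¬(p4 ↔ (p2 ∧ p1 ↔ p1)) = T, so the formula = T.
Row p1=T, p2=F, p3=F, p4=F: ((p1 ∨ p2) ∧ (¬(p3 ↔ p4) ↔ p3 ∨ ¬¬(p1 → p2))) = T, ¬(p4 ↔ (p2 ∧ p1 ↔ p1)) = F, so the formula = F.
Row p1=T, p2=F, p3=T, p4=F: ((p1 ∨ p2) ∧ (¬(p3 ↔ p4) ↔ p3 ∨ ¬¬(p1 → p2))) = T, ¬(p4 ↔ (p2 ∧ p1 ↔ p1)) = F, so the formula = F.
Row p1=T, p2=T, p3=T, p4=T: ((p1 ∨ p2) ∧ (¬(p3 ↔ p4) ↔ p3 ∨ ¬¬(p1 → p2))) = F, ¬(p4 ↔ (p2 ∧ p1 ↔ p1)) = F, so the formula = T.

T, T, F, F, T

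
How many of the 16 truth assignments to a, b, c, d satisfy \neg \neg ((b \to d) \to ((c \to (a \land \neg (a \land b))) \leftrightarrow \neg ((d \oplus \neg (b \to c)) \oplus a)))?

a  b  c  d  |  (b \to d)  (a \land b)  \neg (a \land b)  (a \land \neg (a \land b))  (b \to c)  \neg (b \to c)  (d \oplus \neg (b \to c))  φ
1  1  1  1  |      1           1              0                      0                   1            0                     1              0
1  1  1  0  |      0           1              0                      0                   1            0                     0              1
1  1  0  1  |      1           1              0                      0                   0            1                     0              0
1  1  0  0  |      0           1              0                      0                   0            1                     1              1
1  0  1  1  |      1           0              1                      1                   1            0                     1              1
1  0  1  0  |      1           0              1                      1                   1            0                     0              0
1  0  0  1  |      1           0              1                      1                   1            0                     1              1
1  0  0  0  |      1           0              1                      1                   1            0                     0              0
0  1  1  1  |      1           0              1                      0                   1            0                     1              1
0  1  1  0  |      0           0              1                      0                   1            0                     0              1
0  1  0  1  |      1           0              1                      0                   0            1                     0              1
0  1  0  0  |      0           0              1                      0                   0            1                     1              1
0  0  1  1  |      1           0              1                      0                   1            0                     1              1
0  0  1  0  |      1           0              1                      0                   1            0                     0              0
0  0  0  1  |      1           0              1                      0                   1            0                     1              0
0  0  0  0  |      1           0              1                      0                   1            0                     0              1
The formula is true on 10 of the 16 rows.

10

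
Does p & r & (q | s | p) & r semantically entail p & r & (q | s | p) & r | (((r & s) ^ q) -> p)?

p | q | r | s || φ | ψ
T | T | T | T || T | T
T | T | T | F || T | T
T | T | F | T || F | T
T | T | F | F || F | T
T | F | T | T || T | T
T | F | T | F || T | T
T | F | F | T || F | T
T | F | F | F || F | T
F | T | T | T || F | T
F | T | T | F || F | F
F | T | F | T || F | F
F | T | F | F || F | F
F | F | T | T || F | F
F | F | T | F || F | T
F | F | F | T || F | T
F | F | F | F || F | T
In every row where φ is true, ψ is also true, so φ ⊨ ψ.

yes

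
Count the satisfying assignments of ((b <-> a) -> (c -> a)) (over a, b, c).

a  b  c  |  ((b <-> a) -> (c -> a))
T  T  T  |             T           
T  T  F  |             T           
T  F  T  |             T           
T  F  F  |             T           
F  T  T  |             T           
F  T  F  |             T           
F  F  T  |             F           
F  F  F  |             T           
The formula is true on 7 of the 8 rows.

7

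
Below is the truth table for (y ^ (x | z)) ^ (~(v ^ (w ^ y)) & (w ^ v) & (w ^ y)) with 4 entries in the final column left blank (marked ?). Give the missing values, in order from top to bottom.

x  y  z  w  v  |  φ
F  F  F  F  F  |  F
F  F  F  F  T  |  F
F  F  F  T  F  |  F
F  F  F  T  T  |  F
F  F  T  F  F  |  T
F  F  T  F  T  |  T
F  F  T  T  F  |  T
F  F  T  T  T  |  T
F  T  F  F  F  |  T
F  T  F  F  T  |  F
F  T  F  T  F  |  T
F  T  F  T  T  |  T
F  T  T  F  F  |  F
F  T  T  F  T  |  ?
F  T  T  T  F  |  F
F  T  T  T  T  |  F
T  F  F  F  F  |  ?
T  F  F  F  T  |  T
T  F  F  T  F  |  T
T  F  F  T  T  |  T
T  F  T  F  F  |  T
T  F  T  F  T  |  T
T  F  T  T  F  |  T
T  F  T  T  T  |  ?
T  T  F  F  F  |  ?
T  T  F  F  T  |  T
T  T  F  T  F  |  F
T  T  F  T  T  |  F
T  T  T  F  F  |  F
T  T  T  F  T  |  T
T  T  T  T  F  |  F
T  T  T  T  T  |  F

Row x=F, y=T, z=T, w=F, v=T: (y ^ (x | z)) = F, (~(v ^ (w ^ y)) & (w ^ v) & (w ^ y)) = T, so the formula = T.
Row x=T, y=F, z=F, w=F, v=F: (y ^ (x | z)) = T, (~(v ^ (w ^ y)) & (w ^ v) & (w ^ y)) = F, so the formula = T.
Row x=T, y=F, z=T, w=T, v=T: (y ^ (x | z)) = T, (~(v ^ (w ^ y)) & (w ^ v) & (w ^ y)) = F, so the formula = T.
Row x=T, y=T, z=F, w=F, v=F: (y ^ (x | z)) = F, (~(v ^ (w ^ y)) & (w ^ v) & (w ^ y)) = F, so the formula = F.

T, T, T, F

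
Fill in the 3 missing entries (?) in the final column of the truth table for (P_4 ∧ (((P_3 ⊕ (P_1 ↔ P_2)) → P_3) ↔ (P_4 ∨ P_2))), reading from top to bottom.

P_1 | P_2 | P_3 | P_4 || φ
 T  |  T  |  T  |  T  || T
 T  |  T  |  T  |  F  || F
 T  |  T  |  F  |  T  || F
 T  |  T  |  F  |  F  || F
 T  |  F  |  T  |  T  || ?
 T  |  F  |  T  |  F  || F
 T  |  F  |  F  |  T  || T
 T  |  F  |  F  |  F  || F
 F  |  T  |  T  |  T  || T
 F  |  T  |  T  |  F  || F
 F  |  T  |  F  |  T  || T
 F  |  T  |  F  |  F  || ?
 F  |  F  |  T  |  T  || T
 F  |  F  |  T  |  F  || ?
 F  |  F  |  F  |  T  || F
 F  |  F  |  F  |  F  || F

T, F, F

Row P_1=T, P_2=F, P_3=T, P_4=T: (((P_3 ⊕ (P_1 ↔ P_2)) → P_3) ↔ (P_4 ∨ P_2)) = T, so the formula = T.
Row P_1=F, P_2=T, P_3=F, P_4=F: (((P_3 ⊕ (P_1 ↔ P_2)) → P_3) ↔ (P_4 ∨ P_2)) = T, so the formula = F.
Row P_1=F, P_2=F, P_3=T, P_4=F: (((P_3 ⊕ (P_1 ↔ P_2)) → P_3) ↔ (P_4 ∨ P_2)) = F, so the formula = F.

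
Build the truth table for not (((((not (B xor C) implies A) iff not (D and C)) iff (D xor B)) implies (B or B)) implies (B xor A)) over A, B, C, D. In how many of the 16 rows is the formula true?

7

A | B | C | D | (B xor C) | not (B xor C) | (not (B xor C) implies A) | (D and C) | not (D and C) | (D xor B) | (B or B) | (B xor A) | φ
- | - | - | - | --------- | ------------- | ------------------------- | --------- | ------------- | --------- | -------- | --------- | -
F | F | F | F |     F     |       T       |             F             |     F     |       T       |     F     |    F     |     F     | F
F | F | F | T |     F     |       T       |             F             |     F     |       T       |     T     |    F     |     F     | T
F | F | T | F |     T     |       F       |             T             |     F     |       T       |     F     |    F     |     F     | T
F | F | T | T |     T     |       F       |             T             |     T     |       F       |     T     |    F     |     F     | T
F | T | F | F |     T     |       F       |             T             |     F     |       T       |     T     |    T     |     T     | F
F | T | F | T |     T     |       F       |             T             |     F     |       T       |     F     |    T     |     T     | F
F | T | T | F |     F     |       T       |             F             |     F     |       T       |     T     |    T     |     T     | F
F | T | T | T |     F     |       T       |             F             |     T     |       F       |     F     |    T     |     T     | F
T | F | F | F |     F     |       T       |             T             |     F     |       T       |     F     |    F     |     T     | F
T | F | F | T |     F     |       T       |             T             |     F     |       T       |     T     |    F     |     T     | F
T | F | T | F |     T     |       F       |             T             |     F     |       T       |     F     |    F     |     T     | F
T | F | T | T |     T     |       F       |             T             |     T     |       F       |     T     |    F     |     T     | F
T | T | F | F |     T     |       F       |             T             |     F     |       T       |     T     |    T     |     F     | T
T | T | F | T |     T     |       F       |             T             |     F     |       T       |     F     |    T     |     F     | T
T | T | T | F |     F     |       T       |             T             |     F     |       T       |     T     |    T     |     F     | T
T | T | T | T |     F     |       T       |             T             |     T     |       F       |     F     |    T     |     F     | T
The formula is true on 7 of the 16 rows.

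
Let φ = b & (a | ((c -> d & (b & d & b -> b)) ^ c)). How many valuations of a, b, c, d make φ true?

a | b | c | d || (b & d & b) | ((b & d & b) -> b) | (d & ((b & d & b) -> b)) | φ
T | T | T | T ||      T      |         T          |            T             | T
T | T | T | F ||      F      |         T          |            F             | T
T | T | F | T ||      T      |         T          |            T             | T
T | T | F | F ||      F      |         T          |            F             | T
T | F | T | T ||      F      |         T          |            T             | F
T | F | T | F ||      F      |         T          |            F             | F
T | F | F | T ||      F      |         T          |            T             | F
T | F | F | F ||      F      |         T          |            F             | F
F | T | T | T ||      T      |         T          |            T             | F
F | T | T | F ||      F      |         T          |            F             | T
F | T | F | T ||      T      |         T          |            T             | T
F | T | F | F ||      F      |         T          |            F             | T
F | F | T | T ||      F      |         T          |            T             | F
F | F | T | F ||      F      |         T          |            F             | F
F | F | F | T ||      F      |         T          |            T             | F
F | F | F | F ||      F      |         T          |            F             | F
The formula is true on 7 of the 16 rows.

7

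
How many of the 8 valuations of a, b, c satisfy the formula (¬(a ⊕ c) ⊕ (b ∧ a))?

4

a | b | c || (a ⊕ c) | ¬(a ⊕ c) | (b ∧ a) | (¬(a ⊕ c) ⊕ (b ∧ a))
1 | 1 | 1 ||    0    |    1     |    1    |          0          
1 | 1 | 0 ||    1    |    0     |    1    |          1          
1 | 0 | 1 ||    0    |    1     |    0    |          1          
1 | 0 | 0 ||    1    |    0     |    0    |          0          
0 | 1 | 1 ||    1    |    0     |    0    |          0          
0 | 1 | 0 ||    0    |    1     |    0    |          1          
0 | 0 | 1 ||    1    |    0     |    0    |          0          
0 | 0 | 0 ||    0    |    1     |    0    |          1          
The formula is true on 4 of the 8 rows.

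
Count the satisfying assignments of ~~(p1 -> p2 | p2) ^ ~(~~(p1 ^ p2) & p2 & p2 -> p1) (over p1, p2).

2

  p1     p2      (p2 | p2)  (p1 -> (p2 | p2))  ~(p1 -> (p2 | p2))  ~~(p1 -> (p2 | p2))  (p1 ^ p2)  ~(p1 ^ p2)  ~~(p1 ^ p2)  (~~(p1 ^ p2) & p2 & p2)    φ  
 True   True        True           True              False                 True           False       True        False              False            True
 True  False       False          False               True                False            True      False         True              False           False
False   True        True           True              False                 True            True      False         True               True           False
False  False       False           True              False                 True           False       True        False              False            True
The formula is true on 2 of the 4 rows.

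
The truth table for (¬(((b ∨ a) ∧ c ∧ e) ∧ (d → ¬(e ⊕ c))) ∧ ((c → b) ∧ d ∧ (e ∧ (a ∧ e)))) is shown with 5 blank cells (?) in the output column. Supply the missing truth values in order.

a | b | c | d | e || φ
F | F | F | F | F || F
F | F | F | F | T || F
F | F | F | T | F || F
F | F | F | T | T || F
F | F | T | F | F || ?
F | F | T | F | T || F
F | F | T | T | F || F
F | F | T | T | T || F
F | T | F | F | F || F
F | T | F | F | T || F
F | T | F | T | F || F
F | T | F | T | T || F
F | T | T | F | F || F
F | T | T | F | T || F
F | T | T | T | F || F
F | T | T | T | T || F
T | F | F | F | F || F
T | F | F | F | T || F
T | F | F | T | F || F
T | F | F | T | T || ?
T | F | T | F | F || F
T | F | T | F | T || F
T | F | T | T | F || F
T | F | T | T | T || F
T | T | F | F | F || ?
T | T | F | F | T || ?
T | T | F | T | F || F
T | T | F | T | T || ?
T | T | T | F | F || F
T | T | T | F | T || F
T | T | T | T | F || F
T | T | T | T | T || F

Row a=F, b=F, c=T, d=F, e=F: ¬(((b ∨ a) ∧ c ∧ e) ∧ (d → ¬(e ⊕ c))) = T, ((c → b) ∧ d ∧ (e ∧ (a ∧ e))) = F, so the formula = F.
Row a=T, b=F, c=F, d=T, e=T: ¬(((b ∨ a) ∧ c ∧ e) ∧ (d → ¬(e ⊕ c))) = T, ((c → b) ∧ d ∧ (e ∧ (a ∧ e))) = T, so the formula = T.
Row a=T, b=T, c=F, d=F, e=F: ¬(((b ∨ a) ∧ c ∧ e) ∧ (d → ¬(e ⊕ c))) = T, ((c → b) ∧ d ∧ (e ∧ (a ∧ e))) = F, so the formula = F.
Row a=T, b=T, c=F, d=F, e=T: ¬(((b ∨ a) ∧ c ∧ e) ∧ (d → ¬(e ⊕ c))) = T, ((c → b) ∧ d ∧ (e ∧ (a ∧ e))) = F, so the formula = F.
Row a=T, b=T, c=F, d=T, e=T: ¬(((b ∨ a) ∧ c ∧ e) ∧ (d → ¬(e ⊕ c))) = T, ((c → b) ∧ d ∧ (e ∧ (a ∧ e))) = T, so the formula = T.

F, T, F, F, T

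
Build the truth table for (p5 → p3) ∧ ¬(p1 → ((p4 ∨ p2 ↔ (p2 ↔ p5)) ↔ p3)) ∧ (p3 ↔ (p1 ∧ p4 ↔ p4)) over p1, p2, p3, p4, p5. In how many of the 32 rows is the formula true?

4

p1 | p2 | p3 | p4 | p5 | φ
-- | -- | -- | -- | -- | -
F  | F  | F  | F  | F  | F
F  | F  | F  | F  | T  | F
F  | F  | F  | T  | F  | F
F  | F  | F  | T  | T  | F
F  | F  | T  | F  | F  | F
F  | F  | T  | F  | T  | F
F  | F  | T  | T  | F  | F
F  | F  | T  | T  | T  | F
F  | T  | F  | F  | F  | F
F  | T  | F  | F  | T  | F
F  | T  | F  | T  | F  | F
F  | T  | F  | T  | T  | F
F  | T  | T  | F  | F  | F
F  | T  | T  | F  | T  | F
F  | T  | T  | T  | F  | F
F  | T  | T  | T  | T  | F
T  | F  | F  | F  | F  | F
T  | F  | F  | F  | T  | F
T  | F  | F  | T  | F  | F
T  | F  | F  | T  | T  | F
T  | F  | T  | F  | F  | T
T  | F  | T  | F  | T  | F
T  | F  | T  | T  | F  | F
T  | F  | T  | T  | T  | T
T  | T  | F  | F  | F  | F
T  | T  | F  | F  | T  | F
T  | T  | F  | T  | F  | F
T  | T  | F  | T  | T  | F
T  | T  | T  | F  | F  | T
T  | T  | T  | F  | T  | F
T  | T  | T  | T  | F  | T
T  | T  | T  | T  | T  | F
The formula is true on 4 of the 32 rows.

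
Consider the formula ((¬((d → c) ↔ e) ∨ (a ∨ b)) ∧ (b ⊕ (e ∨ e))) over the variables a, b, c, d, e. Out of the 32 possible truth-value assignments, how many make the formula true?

a | b | c | d | e || φ
T | T | T | T | T || F
T | T | T | T | F || T
T | T | T | F | T || F
T | T | T | F | F || T
T | T | F | T | T || F
T | T | F | T | F || T
T | T | F | F | T || F
T | T | F | F | F || T
T | F | T | T | T || T
T | F | T | T | F || F
T | F | T | F | T || T
T | F | T | F | F || F
T | F | F | T | T || T
T | F | F | T | F || F
T | F | F | F | T || T
T | F | F | F | F || F
F | T | T | T | T || F
F | T | T | T | F || T
F | T | T | F | T || F
F | T | T | F | F || T
F | T | F | T | T || F
F | T | F | T | F || T
F | T | F | F | T || F
F | T | F | F | F || T
F | F | T | T | T || F
F | F | T | T | F || F
F | F | T | F | T || F
F | F | T | F | F || F
F | F | F | T | T || T
F | F | F | T | F || F
F | F | F | F | T || F
F | F | F | F | F || F
The formula is true on 13 of the 32 rows.

13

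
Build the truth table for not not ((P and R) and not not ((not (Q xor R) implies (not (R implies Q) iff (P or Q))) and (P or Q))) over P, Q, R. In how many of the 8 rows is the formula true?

P  Q  R  |  (P and R)  (Q xor R)  not (Q xor R)  (R implies Q)  not (R implies Q)  (P or Q)  φ
1  1  1  |      1          0            1              1                0             1      0
1  1  0  |      0          1            0              1                0             1      0
1  0  1  |      1          1            0              0                1             1      1
1  0  0  |      0          0            1              1                0             1      0
0  1  1  |      0          0            1              1                0             1      0
0  1  0  |      0          1            0              1                0             1      0
0  0  1  |      0          1            0              0                1             0      0
0  0  0  |      0          0            1              1                0             0      0
The formula is true on 1 of the 8 rows.

1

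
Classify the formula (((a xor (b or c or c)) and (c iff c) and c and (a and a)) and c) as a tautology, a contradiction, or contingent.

contradiction

a | b | c | (b or c or c) | (a xor (b or c or c)) | (c iff c) | (a and a) | φ
- | - | - | ------------- | --------------------- | --------- | --------- | -
F | F | F |       F       |           F           |     T     |     F     | F
F | F | T |       T       |           T           |     T     |     F     | F
F | T | F |       T       |           T           |     T     |     F     | F
F | T | T |       T       |           T           |     T     |     F     | F
T | F | F |       F       |           T           |     T     |     T     | F
T | F | T |       T       |           F           |     T     |     T     | F
T | T | F |       T       |           F           |     T     |     T     | F
T | T | T |       T       |           F           |     T     |     T     | F
Every row is F, so the formula is a contradiction.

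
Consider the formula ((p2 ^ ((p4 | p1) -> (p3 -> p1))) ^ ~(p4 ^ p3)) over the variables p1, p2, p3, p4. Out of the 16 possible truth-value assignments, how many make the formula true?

p1  p2  p3  p4  |  φ
1   1   1   1   |  1
1   1   1   0   |  0
1   1   0   1   |  0
1   1   0   0   |  1
1   0   1   1   |  0
1   0   1   0   |  1
1   0   0   1   |  1
1   0   0   0   |  0
0   1   1   1   |  0
0   1   1   0   |  0
0   1   0   1   |  0
0   1   0   0   |  1
0   0   1   1   |  1
0   0   1   0   |  1
0   0   0   1   |  1
0   0   0   0   |  0
The formula is true on 8 of the 16 rows.

8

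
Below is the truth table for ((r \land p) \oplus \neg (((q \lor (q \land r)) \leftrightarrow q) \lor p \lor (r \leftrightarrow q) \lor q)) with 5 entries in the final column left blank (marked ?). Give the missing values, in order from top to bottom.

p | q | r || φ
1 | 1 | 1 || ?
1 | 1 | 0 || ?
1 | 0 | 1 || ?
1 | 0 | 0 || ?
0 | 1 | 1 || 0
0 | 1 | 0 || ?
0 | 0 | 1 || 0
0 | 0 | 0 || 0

1, 0, 1, 0, 0

Row p=1, q=1, r=1: (r \land p) = 1, \neg (((q \lor (q \land r)) \leftrightarrow q) \lor p \lor (r \leftrightarrow q) \lor q) = 0, so the formula = 1.
Row p=1, q=1, r=0: (r \land p) = 0, \neg (((q \lor (q \land r)) \leftrightarrow q) \lor p \lor (r \leftrightarrow q) \lor q) = 0, so the formula = 0.
Row p=1, q=0, r=1: (r \land p) = 1, \neg (((q \lor (q \land r)) \leftrightarrow q) \lor p \lor (r \leftrightarrow q) \lor q) = 0, so the formula = 1.
Row p=1, q=0, r=0: (r \land p) = 0, \neg (((q \lor (q \land r)) \leftrightarrow q) \lor p \lor (r \leftrightarrow q) \lor q) = 0, so the formula = 0.
Row p=0, q=1, r=0: (r \land p) = 0, \neg (((q \lor (q \land r)) \leftrightarrow q) \lor p \lor (r \leftrightarrow q) \lor q) = 0, so the formula = 0.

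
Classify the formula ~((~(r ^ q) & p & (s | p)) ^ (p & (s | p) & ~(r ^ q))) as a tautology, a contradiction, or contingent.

tautology

p  q  r  s     (r ^ q)  ~(r ^ q)  (s | p)  (p & (s | p))  (~(r ^ q) & (p & (s | p)))  ((p & (s | p)) & ~(r ^ q))  φ
T  T  T  T        F        T         T           T                    T                           T               T
T  T  T  F        F        T         T           T                    T                           T               T
T  T  F  T        T        F         T           T                    F                           F               T
T  T  F  F        T        F         T           T                    F                           F               T
T  F  T  T        T        F         T           T                    F                           F               T
T  F  T  F        T        F         T           T                    F                           F               T
T  F  F  T        F        T         T           T                    T                           T               T
T  F  F  F        F        T         T           T                    T                           T               T
F  T  T  T        F        T         T           F                    F                           F               T
F  T  T  F        F        T         F           F                    F                           F               T
F  T  F  T        T        F         T           F                    F                           F               T
F  T  F  F        T        F         F           F                    F                           F               T
F  F  T  T        T        F         T           F                    F                           F               T
F  F  T  F        T        F         F           F                    F                           F               T
F  F  F  T        F        T         T           F                    F                           F               T
F  F  F  F        F        T         F           F                    F                           F               T
Every row is T, so the formula is a tautology.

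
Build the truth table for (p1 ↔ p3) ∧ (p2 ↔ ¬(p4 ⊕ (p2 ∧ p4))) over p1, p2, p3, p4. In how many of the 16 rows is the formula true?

p1 | p2 | p3 | p4 || φ
1  | 1  | 1  | 1  || 1
1  | 1  | 1  | 0  || 1
1  | 1  | 0  | 1  || 0
1  | 1  | 0  | 0  || 0
1  | 0  | 1  | 1  || 1
1  | 0  | 1  | 0  || 0
1  | 0  | 0  | 1  || 0
1  | 0  | 0  | 0  || 0
0  | 1  | 1  | 1  || 0
0  | 1  | 1  | 0  || 0
0  | 1  | 0  | 1  || 1
0  | 1  | 0  | 0  || 1
0  | 0  | 1  | 1  || 0
0  | 0  | 1  | 0  || 0
0  | 0  | 0  | 1  || 1
0  | 0  | 0  | 0  || 0
The formula is true on 6 of the 16 rows.

6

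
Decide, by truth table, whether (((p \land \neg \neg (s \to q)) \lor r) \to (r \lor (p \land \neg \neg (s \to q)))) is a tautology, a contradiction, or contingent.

p | q | r | s || (s \to q) | \neg (s \to q) | \neg \neg (s \to q) | φ
T | T | T | T ||     T     |       F        |          T          | T
T | T | T | F ||     T     |       F        |          T          | T
T | T | F | T ||     T     |       F        |          T          | T
T | T | F | F ||     T     |       F        |          T          | T
T | F | T | T ||     F     |       T        |          F          | T
T | F | T | F ||     T     |       F        |          T          | T
T | F | F | T ||     F     |       T        |          F          | T
T | F | F | F ||     T     |       F        |          T          | T
F | T | T | T ||     T     |       F        |          T          | T
F | T | T | F ||     T     |       F        |          T          | T
F | T | F | T ||     T     |       F        |          T          | T
F | T | F | F ||     T     |       F        |          T          | T
F | F | T | T ||     F     |       T        |          F          | T
F | F | T | F ||     T     |       F        |          T          | T
F | F | F | T ||     F     |       T        |          F          | T
F | F | F | F ||     T     |       F        |          T          | T
Every row is T, so the formula is a tautology.

tautology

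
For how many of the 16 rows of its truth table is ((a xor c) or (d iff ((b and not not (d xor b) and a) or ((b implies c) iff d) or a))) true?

12

a  b  c  d  |  (a xor c)  (d xor b)  not (d xor b)  not not (d xor b)  (b implies c)  ((b implies c) iff d)  φ
1  1  1  1  |      0          0            1                0                1                  1            1
1  1  1  0  |      0          1            0                1                1                  0            0
1  1  0  1  |      1          0            1                0                0                  0            1
1  1  0  0  |      1          1            0                1                0                  1            1
1  0  1  1  |      0          1            0                1                1                  1            1
1  0  1  0  |      0          0            1                0                1                  0            0
1  0  0  1  |      1          1            0                1                1                  1            1
1  0  0  0  |      1          0            1                0                1                  0            1
0  1  1  1  |      1          0            1                0                1                  1            1
0  1  1  0  |      1          1            0                1                1                  0            1
0  1  0  1  |      0          0            1                0                0                  0            0
0  1  0  0  |      0          1            0                1                0                  1            0
0  0  1  1  |      1          1            0                1                1                  1            1
0  0  1  0  |      1          0            1                0                1                  0            1
0  0  0  1  |      0          1            0                1                1                  1            1
0  0  0  0  |      0          0            1                0                1                  0            1
The formula is true on 12 of the 16 rows.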